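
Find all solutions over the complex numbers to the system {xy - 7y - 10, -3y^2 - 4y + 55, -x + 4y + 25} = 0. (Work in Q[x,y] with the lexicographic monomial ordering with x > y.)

{(5, -5)}

Compute a lex Gröbner basis by Buchberger's algorithm.
f_1 = xy - 7y - 10, LT = xy.
f_2 = -3y^2 - 4y + 55, LT = y^2.
f_3 = -x + 4y + 25, LT = x.

S(f_1,f_2): lcm = xy^2. S = -4/3xy + 55/3x - 7y^2 - 10y.
  leading term xy: subtract (-4/3)·f_1 from -4/3xy + 55/3x - 7y^2 - 10y → 55/3x - 7y^2 - 58/3y - 40/3
  leading term x: subtract (-55/3)·f_3 from 55/3x - 7y^2 - 58/3y - 40/3 → -7y^2 + 54y + 445
  leading term y^2: subtract (7/3)·f_2 from -7y^2 + 54y + 445 → 190/3y + 950/3
  leading term y: no divisor's leading term divides it; move 190/3y to the remainder.
  leading term 1: no divisor's leading term divides it; move 950/3 to the remainder.
  remainder 190/3y + 950/3 ≠ 0; add h_4 = 190/3y + 950/3 to the basis.

S(f_1,f_3): lcm = xy. S = 4y^2 + 18y - 10.
  leading term y^2: subtract (-4/3)·f_2 from 4y^2 + 18y - 10 → 38/3y + 190/3
  leading term y: subtract (1/5)·h_4 from 38/3y + 190/3 → 0
  remainder 0.

S(f_2,f_3): leading monomials are coprime, so the S-polynomial reduces to 0 (Buchberger's first criterion).
S(f_1,h_4): lcm = xy. S = -5x - 7y - 10.
  leading term x: subtract (5)·f_3 from -5x - 7y - 10 → -27y - 135
  leading term y: subtract (-81/190)·h_4 from -27y - 135 → 0
  remainder 0.

S(f_2,h_4): lcm = y^2. S = -11/3y - 55/3.
  leading term y: subtract (-11/190)·h_4 from -11/3y - 55/3 → 0
  remainder 0.

S(f_3,h_4): leading monomials are coprime, so the S-polynomial reduces to 0 (Buchberger's first criterion).
Every S-polynomial of the final basis reduces to 0, so we have a Gröbner basis.
Inter-reduce: drop elements whose leading term is divisible by another's, tail-reduce, and make monic.
Reduced Gröbner basis: {x - 5, y + 5}.

The lex basis is triangular: the last element involves only y. Solving y + 5 = 0 gives y ∈ {-5}; substituting each value into the earlier elements determines the remaining variables.
  y = -5: the earlier basis element becomes x - 5 = 0, giving x = 5 — point (5, -5).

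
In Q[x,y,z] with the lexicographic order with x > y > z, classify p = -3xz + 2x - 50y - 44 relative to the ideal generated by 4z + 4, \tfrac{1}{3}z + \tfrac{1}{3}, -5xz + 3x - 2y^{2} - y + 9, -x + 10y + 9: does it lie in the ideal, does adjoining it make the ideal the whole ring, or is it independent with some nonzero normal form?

First compute the reduced Gröbner basis of I by Buchberger's algorithm.
f_1 = 4z + 4, LT = z.
f_2 = \tfrac{1}{3}z + \tfrac{1}{3}, LT = z.
f_3 = -5xz + 3x - 2y^{2} - y + 9, LT = xz.
f_4 = -x + 10y + 9, LT = x.

S(f_1,f_3): lcm = xz. S = \tfrac{8}{5}x - \tfrac{2}{5}y^{2} - \tfrac{1}{5}y + \tfrac{9}{5}.
  leading term x: subtract (-\tfrac{8}{5})·f_4 from \tfrac{8}{5}x - \tfrac{2}{5}y^{2} - \tfrac{1}{5}y + \tfrac{9}{5} → -\tfrac{2}{5}y^{2} + \tfrac{79}{5}y + \tfrac{81}{5}
  leading term y^{2}: no divisor's leading term divides it; move -\tfrac{2}{5}y^{2} to the remainder.
  leading term y: no divisor's leading term divides it; move \tfrac{79}{5}y to the remainder.
  leading term 1: no divisor's leading term divides it; move \tfrac{81}{5} to the remainder.
  remainder -\tfrac{2}{5}y^{2} + \tfrac{79}{5}y + \tfrac{81}{5} ≠ 0; add h_5 = -\tfrac{2}{5}y^{2} + \tfrac{79}{5}y + \tfrac{81}{5} to the basis.

The other S-polynomials (S(f_1,f_2), S(f_1,f_4), S(f_2,f_3), S(f_2,f_4), S(f_3,f_4), S(f_1,h_5), S(f_2,h_5), S(f_3,h_5), S(f_4,h_5)) all reduce to 0 modulo the current basis, so we have a Gröbner basis.
Inter-reduce: drop elements whose leading term is divisible by another's, tail-reduce, and make monic.
Reduced Gröbner basis: {x - 10y - 9, y^{2} - \tfrac{79}{2}y - \tfrac{81}{2}, z + 1}.
Label its elements g_1 = x - 10y - 9, g_2 = y^{2} - \tfrac{79}{2}y - \tfrac{81}{2}, g_3 = z + 1.

Reduce p = -3xz + 2x - 50y - 44 modulo G:
  leading term xz: subtract (-3z)·g_1 from -3xz + 2x - 50y - 44 → 2x - 30yz - 50y - 27z - 44
  leading term x: subtract (2)·g_1 from 2x - 30yz - 50y - 27z - 44 → -30yz - 30y - 27z - 26
  leading term yz: subtract (-30y)·g_3 from -30yz - 30y - 27z - 26 → -27z - 26
  leading term z: subtract (-27)·g_3 from -27z - 26 → 1
  leading term 1: no divisor's leading term divides it; move 1 to the remainder.
  normal form = 1.
The normal form is nonzero, so p ∉ I. Since p minus its normal form lies in I, I + (p) = I + (r) where r = 1; decide whether this ideal is the whole ring.
Here r = 1 is a nonzero constant, hence a unit: 1 ∈ I + (p), the Gröbner basis of I + (p) is {1}, and the enlarged system has no common solution — adjoining p is inconsistent.

The remainder on division by a Gröbner basis is unique — it is the normal form.

Adjoining -3xz + 2x - 50y - 44 makes the ideal the whole ring: the system is inconsistent.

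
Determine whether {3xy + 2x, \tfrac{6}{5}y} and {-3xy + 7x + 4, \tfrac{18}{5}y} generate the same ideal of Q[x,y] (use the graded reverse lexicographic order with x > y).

No, the ideals differ.

Equality of ideals is decidable: compute both reduced Gröbner bases (unique for the ordering) and check whether they agree.
Buchberger on the first generating set:
f_1 = 3xy + 2x, LT = xy.
f_2 = \tfrac{6}{5}y, LT = y.

S(f_1,f_2): lcm = xy. S = \tfrac{2}{3}x.
  leading term x: no divisor's leading term divides it; move \tfrac{2}{3}x to the remainder.
  remainder \tfrac{2}{3}x ≠ 0; add g_3 = \tfrac{2}{3}x to the basis.

The other S-polynomials (S(f_1,g_3), S(f_2,g_3)) all reduce to 0 modulo the current basis, so we have a Gröbner basis.
Inter-reduce: drop elements whose leading term is divisible by another's, tail-reduce, and make monic.
Reduced Gröbner basis: {x, y}.

Buchberger on the second generating set:
h_1 = -3xy + 7x + 4, LT = xy.
h_2 = \tfrac{18}{5}y, LT = y.

S(h_1,h_2): lcm = xy. S = -\tfrac{7}{3}x - \tfrac{4}{3}.
  leading term x: no divisor's leading term divides it; move -\tfrac{7}{3}x to the remainder.
  leading term 1: no divisor's leading term divides it; move -\tfrac{4}{3} to the remainder.
  remainder -\tfrac{7}{3}x - \tfrac{4}{3} ≠ 0; add k_3 = -\tfrac{7}{3}x - \tfrac{4}{3} to the basis.

The other S-polynomials (S(h_1,k_3), S(h_2,k_3)) all reduce to 0 modulo the current basis, so we have a Gröbner basis.
Inter-reduce: drop elements whose leading term is divisible by another's, tail-reduce, and make monic.
Reduced Gröbner basis: {x + \tfrac{4}{7}, y}.

These differ, so the ideals are not equal.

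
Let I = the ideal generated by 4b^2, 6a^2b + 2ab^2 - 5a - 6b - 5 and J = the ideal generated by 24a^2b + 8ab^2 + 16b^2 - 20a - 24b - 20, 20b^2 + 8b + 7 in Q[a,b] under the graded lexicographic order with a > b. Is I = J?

No, the ideals differ.

Two ideals are equal iff their reduced Gröbner bases coincide (the reduced basis is unique for a fixed ordering).
Buchberger on the first generating set:
f_1 = 4b^2, LT = b^2.
f_2 = 6a^2b + 2ab^2 - 5a - 6b - 5, LT = a^2b.

S(f_1,f_2): lcm = a^2b^2. S = -1/3ab^3 + 5/6ab + b^2 + 5/6b.
  leading term ab^3: subtract (-1/12ab)·f_1 from -1/3ab^3 + 5/6ab + b^2 + 5/6b → 5/6ab + b^2 + 5/6b
  leading term ab: no divisor's leading term divides it; move 5/6ab to the remainder.
  leading term b^2: subtract (1/4)·f_1 from b^2 + 5/6b → 5/6b
  leading term b: no divisor's leading term divides it; move 5/6b to the remainder.
  remainder 5/6ab + 5/6b ≠ 0; add g_3 = 5/6ab + 5/6b to the basis.

S(f_2,g_3): lcm = a^2b. S = 1/3ab^2 - ab - 5/6a - b - 5/6.
  leading term ab^2: subtract (1/12a)·f_1 from 1/3ab^2 - ab - 5/6a - b - 5/6 → -ab - 5/6a - b - 5/6
  leading term ab: subtract (-6/5)·g_3 from -ab - 5/6a - b - 5/6 → -5/6a - 5/6
  leading term a: no divisor's leading term divides it; move -5/6a to the remainder.
  leading term 1: no divisor's leading term divides it; move -5/6 to the remainder.
  remainder -5/6a - 5/6 ≠ 0; add g_4 = -5/6a - 5/6 to the basis.

The other S-polynomials (S(f_1,g_3), S(f_1,g_4), S(f_2,g_4), S(g_3,g_4)) all reduce to 0 modulo the current basis, so we have a Gröbner basis.
Inter-reduce: drop elements whose leading term is divisible by another's, tail-reduce, and make monic.
Reduced Gröbner basis: {b^2, a + 1}.

Buchberger on the second generating set:
h_1 = 24a^2b + 8ab^2 + 16b^2 - 20a - 24b - 20, LT = a^2b.
h_2 = 20b^2 + 8b + 7, LT = b^2.

S(h_1,h_2): lcm = a^2b^2. S = 1/3ab^3 - 2/5a^2b + 2/3b^3 - 7/20a^2 - 5/6ab - b^2 - 5/6b.
  leading term ab^3: subtract (1/60ab)·h_2 from 1/3ab^3 - 2/5a^2b + 2/3b^3 - 7/20a^2 - 5/6ab - b^2 - 5/6b → -2/5a^2b - 2/15ab^2 + 2/3b^3 - 7/20a^2 - 19/20ab - b^2 - 5/6b
  leading term a^2b: subtract (-1/60)·h_1 from -2/5a^2b - 2/15ab^2 + 2/3b^3 - 7/20a^2 - 19/20ab - b^2 - 5/6b → 2/3b^3 - 7/20a^2 - 19/20ab - 11/15b^2 - 1/3a - 37/30b - 1/3
  leading term b^3: subtract (1/30b)·h_2 from 2/3b^3 - 7/20a^2 - 19/20ab - 11/15b^2 - 1/3a - 37/30b - 1/3 → -7/20a^2 - 19/20ab - b^2 - 1/3a - 22/15b - 1/3
  leading term a^2: no divisor's leading term divides it; move -7/20a^2 to the remainder.
  leading term ab: no divisor's leading term divides it; move -19/20ab to the remainder.
  leading term b^2: subtract (-1/20)·h_2 from -b^2 - 1/3a - 22/15b - 1/3 → -1/3a - 16/15b + 1/60
  leading term a: no divisor's leading term divides it; move -1/3a to the remainder.
  leading term b: no divisor's leading term divides it; move -16/15b to the remainder.
  leading term 1: no divisor's leading term divides it; move 1/60 to the remainder.
  remainder -7/20a^2 - 19/20ab - 1/3a - 16/15b + 1/60 ≠ 0; add k_3 = -7/20a^2 - 19/20ab - 1/3a - 16/15b + 1/60 to the basis.

The other S-polynomials (S(h_1,k_3), S(h_2,k_3)) all reduce to 0 modulo the current basis, so we have a Gröbner basis.
Inter-reduce: drop elements whose leading term is divisible by another's, tail-reduce, and make monic.
Reduced Gröbner basis: {a^2 + 19/7ab + 20/21a + 64/21b - 1/21, b^2 + 2/5b + 7/20}.

These differ, so the ideals are not equal.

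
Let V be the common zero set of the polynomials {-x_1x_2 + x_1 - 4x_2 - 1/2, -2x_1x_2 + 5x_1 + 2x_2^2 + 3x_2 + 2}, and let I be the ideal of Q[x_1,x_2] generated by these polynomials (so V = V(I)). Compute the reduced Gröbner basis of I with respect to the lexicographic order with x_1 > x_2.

The reduced Gröbner basis is the canonical form of the ideal for this ordering.

f_1 = -x_1x_2 + x_1 - 4x_2 - 1/2, LT = x_1x_2.
f_2 = -2x_1x_2 + 5x_1 + 2x_2^2 + 3x_2 + 2, LT = x_1x_2.

S(f_1,f_2): lcm = x_1x_2. S = 3/2x_1 + x_2^2 + 11/2x_2 + 3/2.
  reduce S modulo (f_1, f_2):
  remainder 3/2x_1 + x_2^2 + 11/2x_2 + 3/2 ≠ 0; add g_3 = 3/2x_1 + x_2^2 + 11/2x_2 + 3/2 to the basis.

S(f_1,g_3): lcm = x_1x_2. S = -x_1 - 2/3x_2^3 - 11/3x_2^2 + 3x_2 + 1/2.
  reduce S modulo (f_1, f_2, g_3):
  remainder -2/3x_2^3 - 3x_2^2 + 20/3x_2 + 3/2 ≠ 0; add g_4 = -2/3x_2^3 - 3x_2^2 + 20/3x_2 + 3/2 to the basis.

The other S-polynomials (S(f_2,g_3), S(f_1,g_4), S(f_2,g_4), S(g_3,g_4)) all reduce to 0 modulo the current basis, so we have a Gröbner basis.
Inter-reduce: drop elements whose leading term is divisible by another's, tail-reduce, and make monic.

G = {x_1 + 2/3x_2^2 + 11/3x_2 + 1, x_2^3 + 9/2x_2^2 - 10x_2 - 9/4}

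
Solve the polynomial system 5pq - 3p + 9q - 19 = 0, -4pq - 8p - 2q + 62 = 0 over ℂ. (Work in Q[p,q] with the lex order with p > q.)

{(-2, -13), (5, 1)}

Compute a lex Gröbner basis by Buchberger's algorithm.
f_1 = 5pq - 3p + 9q - 19, LT = pq.
f_2 = -4pq - 8p - 2q + 62, LT = pq.

S(f_1,f_2): lcm = pq. S = -13/5p + 13/10q + 117/10.
  leading term p: no divisor's leading term divides it; move -13/5p to the remainder.
  leading term q: no divisor's leading term divides it; move 13/10q to the remainder.
  leading term 1: no divisor's leading term divides it; move 117/10 to the remainder.
  remainder -13/5p + 13/10q + 117/10 ≠ 0; add h_3 = -13/5p + 13/10q + 117/10 to the basis.

S(f_1,h_3): lcm = pq. S = -3/5p + 1/2q^2 + 63/10q - 19/5.
  leading term p: subtract (3/13)·h_3 from -3/5p + 1/2q^2 + 63/10q - 19/5 → 1/2q^2 + 6q - 13/2
  leading term q^2: no divisor's leading term divides it; move 1/2q^2 to the remainder.
  leading term q: no divisor's leading term divides it; move 6q to the remainder.
  leading term 1: no divisor's leading term divides it; move -13/2 to the remainder.
  remainder 1/2q^2 + 6q - 13/2 ≠ 0; add h_4 = 1/2q^2 + 6q - 13/2 to the basis.

The other S-polynomials (S(f_2,h_3), S(f_1,h_4), S(f_2,h_4), S(h_3,h_4)) all reduce to 0 modulo the current basis, so we have a Gröbner basis.
Inter-reduce: drop elements whose leading term is divisible by another's, tail-reduce, and make monic.
Reduced Gröbner basis: {p - 1/2q - 9/2, q^2 + 12q - 13}.

Since the basis is lex-ordered, q^2 + 12q - 13 is univariate in q. Its roots are {-13, 1}. Back-substituting each root into the other basis elements fixes the other coordinates.
  q = -13: the earlier basis element becomes p + 2 = 0, giving p = -2 — point (-2, -13).
  q = 1: the earlier basis element becomes p - 5 = 0, giving p = 5 — point (5, 1).
Each listed point satisfies every original equation (direct substitution).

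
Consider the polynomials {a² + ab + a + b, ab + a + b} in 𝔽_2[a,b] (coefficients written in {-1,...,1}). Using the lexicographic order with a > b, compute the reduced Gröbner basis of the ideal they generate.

f_1 = a² + ab + a + b, LT = a².
f_2 = ab + a + b, LT = ab.

S(f_1,f_2): lcm = a²b. S = a² + ab² + b².
  reduce S modulo (f_1, f_2):
  remainder a + b ≠ 0; add g_3 = a + b to the basis.

S(f_2,g_3): lcm = ab. S = a + b² + b.
  reduce S modulo (f_1, f_2, g_3):
  remainder b² ≠ 0; add g_4 = b² to the basis.

The other S-polynomials (S(f_1,g_3), S(f_1,g_4), S(f_2,g_4), S(g_3,g_4)) all reduce to 0 modulo the current basis, so we have a Gröbner basis.
Inter-reduce: drop elements whose leading term is divisible by another's, tail-reduce, and make monic.

G = {a + b, b²}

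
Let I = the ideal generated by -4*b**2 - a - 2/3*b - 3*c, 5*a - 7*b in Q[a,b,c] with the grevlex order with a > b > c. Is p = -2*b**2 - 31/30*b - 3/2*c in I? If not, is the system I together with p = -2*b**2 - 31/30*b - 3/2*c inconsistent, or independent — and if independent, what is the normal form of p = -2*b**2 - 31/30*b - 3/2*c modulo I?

-2*b**2 - 31/30*b - 3/2*c lies in I (it reduces to 0).

First compute the reduced Gröbner basis of I by Buchberger's algorithm.
f_1 = -4*b**2 - a - 2/3*b - 3*c, LT = b**2.
f_2 = 5*a - 7*b, LT = a.

The S-polynomials (S(f_1,f_2)) all reduce to 0 modulo the current basis, so we have a Gröbner basis.
Inter-reduce: drop elements whose leading term is divisible by another's, tail-reduce, and make monic.
Reduced Gröbner basis: {b**2 + 31/60*b + 3/4*c, a - 7/5*b}.
Label its elements g_1 = b**2 + 31/60*b + 3/4*c, g_2 = a - 7/5*b.

Reduce p = -2*b**2 - 31/30*b - 3/2*c modulo G:
  leading term b**2: subtract (-2)·g_1 from -2*b**2 - 31/30*b - 3/2*c → 0
  normal form = 0.
Since the normal form is 0, p ∈ I.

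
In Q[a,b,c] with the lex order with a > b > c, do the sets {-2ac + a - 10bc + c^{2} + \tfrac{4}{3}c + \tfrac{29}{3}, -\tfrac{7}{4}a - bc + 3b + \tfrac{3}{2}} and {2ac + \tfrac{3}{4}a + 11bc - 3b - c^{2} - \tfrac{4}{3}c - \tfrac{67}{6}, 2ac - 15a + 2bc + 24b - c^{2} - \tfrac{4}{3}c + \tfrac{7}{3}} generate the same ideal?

Two ideals are equal iff their reduced Gröbner bases coincide (the reduced basis is unique for a fixed ordering).
Buchberger on the first generating set:
f_1 = -2ac + a - 10bc + c^{2} + \tfrac{4}{3}c + \tfrac{29}{3}, LT = ac.
f_2 = -\tfrac{7}{4}a - bc + 3b + \tfrac{3}{2}, LT = a.

S(f_1,f_2): lcm = ac. S = -\tfrac{1}{2}a - \tfrac{4}{7}bc^{2} + \tfrac{47}{7}bc - \tfrac{1}{2}c^{2} + \tfrac{4}{21}c - \tfrac{29}{6}.
  leading term a: subtract (\tfrac{2}{7})·f_2 from -\tfrac{1}{2}a - \tfrac{4}{7}bc^{2} + \tfrac{47}{7}bc - \tfrac{1}{2}c^{2} + \tfrac{4}{21}c - \tfrac{29}{6} → -\tfrac{4}{7}bc^{2} + 7bc - \tfrac{6}{7}b - \tfrac{1}{2}c^{2} + \tfrac{4}{21}c - \tfrac{221}{42}
  leading term bc^{2}: no divisor's leading term divides it; move -\tfrac{4}{7}bc^{2} to the remainder.
  leading term bc: no divisor's leading term divides it; move 7bc to the remainder.
  leading term b: no divisor's leading term divides it; move -\tfrac{6}{7}b to the remainder.
  leading term c^{2}: no divisor's leading term divides it; move -\tfrac{1}{2}c^{2} to the remainder.
  leading term c: no divisor's leading term divides it; move \tfrac{4}{21}c to the remainder.
  leading term 1: no divisor's leading term divides it; move -\tfrac{221}{42} to the remainder.
  remainder -\tfrac{4}{7}bc^{2} + 7bc - \tfrac{6}{7}b - \tfrac{1}{2}c^{2} + \tfrac{4}{21}c - \tfrac{221}{42} ≠ 0; add g_3 = -\tfrac{4}{7}bc^{2} + 7bc - \tfrac{6}{7}b - \tfrac{1}{2}c^{2} + \tfrac{4}{21}c - \tfrac{221}{42} to the basis.

The other S-polynomials (S(f_1,g_3), S(f_2,g_3)) all reduce to 0 modulo the current basis, so we have a Gröbner basis.
Inter-reduce: drop elements whose leading term is divisible by another's, tail-reduce, and make monic.
Reduced Gröbner basis: {a + \tfrac{4}{7}bc - \tfrac{12}{7}b - \tfrac{6}{7}, bc^{2} - \tfrac{49}{4}bc + \tfrac{3}{2}b + \tfrac{7}{8}c^{2} - \tfrac{1}{3}c + \tfrac{221}{24}}.

Buchberger on the second generating set:
h_1 = 2ac + \tfrac{3}{4}a + 11bc - 3b - c^{2} - \tfrac{4}{3}c - \tfrac{67}{6}, LT = ac.
h_2 = 2ac - 15a + 2bc + 24b - c^{2} - \tfrac{4}{3}c + \tfrac{7}{3}, LT = ac.

S(h_1,h_2): lcm = ac. S = \tfrac{63}{8}a + \tfrac{9}{2}bc - \tfrac{27}{2}b - \tfrac{27}{4}.
  leading term a: no divisor's leading term divides it; move \tfrac{63}{8}a to the remainder.
  leading term bc: no divisor's leading term divides it; move \tfrac{9}{2}bc to the remainder.
  leading term b: no divisor's leading term divides it; move -\tfrac{27}{2}b to the remainder.
  leading term 1: no divisor's leading term divides it; move -\tfrac{27}{4} to the remainder.
  remainder \tfrac{63}{8}a + \tfrac{9}{2}bc - \tfrac{27}{2}b - \tfrac{27}{4} ≠ 0; add k_3 = \tfrac{63}{8}a + \tfrac{9}{2}bc - \tfrac{27}{2}b - \tfrac{27}{4} to the basis.

S(h_1,k_3): lcm = ac. S = \tfrac{3}{8}a - \tfrac{4}{7}bc^{2} + \tfrac{101}{14}bc - \tfrac{3}{2}b - \tfrac{1}{2}c^{2} + \tfrac{4}{21}c - \tfrac{67}{12}.
  leading term a: subtract (\tfrac{1}{21})·k_3 from \tfrac{3}{8}a - \tfrac{4}{7}bc^{2} + \tfrac{101}{14}bc - \tfrac{3}{2}b - \tfrac{1}{2}c^{2} + \tfrac{4}{21}c - \tfrac{67}{12} → -\tfrac{4}{7}bc^{2} + 7bc - \tfrac{6}{7}b - \tfrac{1}{2}c^{2} + \tfrac{4}{21}c - \tfrac{221}{42}
  leading term bc^{2}: no divisor's leading term divides it; move -\tfrac{4}{7}bc^{2} to the remainder.
  leading term bc: no divisor's leading term divides it; move 7bc to the remainder.
  leading term b: no divisor's leading term divides it; move -\tfrac{6}{7}b to the remainder.
  leading term c^{2}: no divisor's leading term divides it; move -\tfrac{1}{2}c^{2} to the remainder.
  leading term c: no divisor's leading term divides it; move \tfrac{4}{21}c to the remainder.
  leading term 1: no divisor's leading term divides it; move -\tfrac{221}{42} to the remainder.
  remainder -\tfrac{4}{7}bc^{2} + 7bc - \tfrac{6}{7}b - \tfrac{1}{2}c^{2} + \tfrac{4}{21}c - \tfrac{221}{42} ≠ 0; add k_4 = -\tfrac{4}{7}bc^{2} + 7bc - \tfrac{6}{7}b - \tfrac{1}{2}c^{2} + \tfrac{4}{21}c - \tfrac{221}{42} to the basis.

The other S-polynomials (S(h_2,k_3), S(h_1,k_4), S(h_2,k_4), S(k_3,k_4)) all reduce to 0 modulo the current basis, so we have a Gröbner basis.
Inter-reduce: drop elements whose leading term is divisible by another's, tail-reduce, and make monic.
Reduced Gröbner basis: {a + \tfrac{4}{7}bc - \tfrac{12}{7}b - \tfrac{6}{7}, bc^{2} - \tfrac{49}{4}bc + \tfrac{3}{2}b + \tfrac{7}{8}c^{2} - \tfrac{1}{3}c + \tfrac{221}{24}}.

These coincide, so the ideals are equal.

Yes, the ideals are equal.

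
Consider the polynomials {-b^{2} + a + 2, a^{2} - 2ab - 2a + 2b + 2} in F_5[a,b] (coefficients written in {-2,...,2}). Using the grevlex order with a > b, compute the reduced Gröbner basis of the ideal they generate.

G = {a^{2} - 2ab - 2a + 2b + 2, b^{2} - a - 2}

f_1 = -b^{2} + a + 2, LT = b^{2}.
f_2 = a^{2} - 2ab - 2a + 2b + 2, LT = a^{2}.

The S-polynomials (S(f_1,f_2)) all reduce to 0 modulo the current basis, so we have a Gröbner basis.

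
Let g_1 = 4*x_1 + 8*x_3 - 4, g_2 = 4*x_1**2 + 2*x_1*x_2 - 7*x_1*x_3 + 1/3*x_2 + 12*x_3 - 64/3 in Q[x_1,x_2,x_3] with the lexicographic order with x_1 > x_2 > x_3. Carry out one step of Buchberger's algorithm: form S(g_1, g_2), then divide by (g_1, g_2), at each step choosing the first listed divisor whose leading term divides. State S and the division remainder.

lcm(LM(g_1), LM(g_2)) = x_1**2.
S = (lcm/LT(g_1))·g_1 − (lcm/LT(g_2))·g_2 = -1/2*x_1*x_2 + 15/4*x_1*x_3 - x_1 - 1/12*x_2 - 3*x_3 + 16/3.
Reduce S modulo (g_1, g_2) in that order:
  leading term x_1*x_2: subtract (-1/8*x_2)·g_1 from -1/2*x_1*x_2 + 15/4*x_1*x_3 - x_1 - 1/12*x_2 - 3*x_3 + 16/3 → 15/4*x_1*x_3 - x_1 + x_2*x_3 - 7/12*x_2 - 3*x_3 + 16/3
  leading term x_1*x_3: subtract (15/16*x_3)·g_1 from 15/4*x_1*x_3 - x_1 + x_2*x_3 - 7/12*x_2 - 3*x_3 + 16/3 → -x_1 + x_2*x_3 - 7/12*x_2 - 15/2*x_3**2 + 3/4*x_3 + 16/3
  leading term x_1: subtract (-1/4)·g_1 from -x_1 + x_2*x_3 - 7/12*x_2 - 15/2*x_3**2 + 3/4*x_3 + 16/3 → x_2*x_3 - 7/12*x_2 - 15/2*x_3**2 + 11/4*x_3 + 13/3
  leading term x_2*x_3: no divisor's leading term divides it; move x_2*x_3 to the remainder.
  leading term x_2: no divisor's leading term divides it; move -7/12*x_2 to the remainder.
  leading term x_3**2: no divisor's leading term divides it; move -15/2*x_3**2 to the remainder.
  leading term x_3: no divisor's leading term divides it; move 11/4*x_3 to the remainder.
  leading term 1: no divisor's leading term divides it; move 13/3 to the remainder.
The remainder x_2*x_3 - 7/12*x_2 - 15/2*x_3**2 + 11/4*x_3 + 13/3 is nonzero, so it would be added as the next basis element.

S(g_1, g_2) = -1/2*x_1*x_2 + 15/4*x_1*x_3 - x_1 - 1/12*x_2 - 3*x_3 + 16/3; remainder on division = x_2*x_3 - 7/12*x_2 - 15/2*x_3**2 + 11/4*x_3 + 13/3.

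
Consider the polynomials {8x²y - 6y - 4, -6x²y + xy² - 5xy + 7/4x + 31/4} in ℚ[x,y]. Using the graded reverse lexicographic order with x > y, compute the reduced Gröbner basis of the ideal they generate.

f_1 = 8x²y - 6y - 4, LT = x²y.
f_2 = -6x²y + xy² - 5xy + 7/4x + 31/4, LT = x²y.

S(f_1,f_2): lcm = x²y. S = ⅙xy² - ⅚xy + 7/24x - ¾y + 19/24.
  reduce S modulo (f_1, f_2):
  remainder ⅙xy² - ⅚xy + 7/24x - ¾y + 19/24 ≠ 0; add g_3 = ⅙xy² - ⅚xy + 7/24x - ¾y + 19/24 to the basis.

S(f_1,g_3): lcm = x²y². S = 5x²y - 7/4x² + 9/2xy - ¾y² - 19/4x - ½y.
  reduce S modulo (f_1, f_2, g_3):
  remainder -7/4x² + 9/2xy - ¾y² - 19/4x + 13/4y + 5/2 ≠ 0; add g_4 = -7/4x² + 9/2xy - ¾y² - 19/4x + 13/4y + 5/2 to the basis.

S(f_1,g_4): lcm = x²y. S = 18/7xy² - 3/7y³ - 19/7xy + 13/7y² + 19/28y - ½.
  reduce S modulo (f_1, f_2, g_3, g_4):
  remainder -3/7y³ + 71/7xy + 13/7y² - 9/2x + 49/4y - 89/7 ≠ 0; add g_5 = -3/7y³ + 71/7xy + 13/7y² - 9/2x + 49/4y - 89/7 to the basis.

The other S-polynomials (S(f_2,g_3), S(f_2,g_4), S(g_3,g_4), S(f_1,g_5), S(f_2,g_5), S(g_3,g_5), S(g_4,g_5)) all reduce to 0 modulo the current basis, so we have a Gröbner basis.
Inter-reduce: drop elements whose leading term is divisible by another's, tail-reduce, and make monic.

G = {xy² - 5xy + 7/4x - 9/2y + 19/4, y³ - 71/3xy - 13/3y² + 21/2x - 343/12y + 89/3, x² - 18/7xy + 3/7y² + 19/7x - 13/7y - 10/7}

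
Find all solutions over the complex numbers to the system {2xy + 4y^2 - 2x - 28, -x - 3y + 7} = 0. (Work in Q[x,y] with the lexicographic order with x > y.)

Compute a lex Gröbner basis by Buchberger's algorithm.
f_1 = 2xy - 2x + 4y^2 - 28, LT = xy.
f_2 = -x - 3y + 7, LT = x.

S(f_1,f_2): lcm = xy. S = -x - y^2 + 7y - 14.
  reduce S modulo (f_1, f_2):
  remainder -y^2 + 10y - 21 ≠ 0; add h_3 = -y^2 + 10y - 21 to the basis.

The other S-polynomials (S(f_1,h_3), S(f_2,h_3)) all reduce to 0 modulo the current basis, so we have a Gröbner basis.
Inter-reduce: drop elements whose leading term is divisible by another's, tail-reduce, and make monic.
Reduced Gröbner basis: {x + 3y - 7, y^2 - 10y + 21}.

A lex Gröbner basis eliminates variables successively. Here y^2 - 10y + 21 depends only on y, with roots {3, 7}; lifting each root through the earlier basis elements recovers the full solutions.
  y = 3: the earlier basis element becomes x + 2 = 0, giving x = -2 — point (-2, 3).
  y = 7: the earlier basis element becomes x + 14 = 0, giving x = -14 — point (-14, 7).

{(-2, 3), (-14, 7)}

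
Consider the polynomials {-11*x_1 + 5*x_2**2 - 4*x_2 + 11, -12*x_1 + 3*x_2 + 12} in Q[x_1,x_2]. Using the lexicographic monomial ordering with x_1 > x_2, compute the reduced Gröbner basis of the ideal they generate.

G = {x_1 - 1/4*x_2 - 1, x_2**2 - 27/20*x_2}

f_1 = -11*x_1 + 5*x_2**2 - 4*x_2 + 11, LT = x_1.
f_2 = -12*x_1 + 3*x_2 + 12, LT = x_1.

S(f_1,f_2): lcm = x_1. S = -5/11*x_2**2 + 27/44*x_2.
  leading term x_2**2: no divisor's leading term divides it; move -5/11*x_2**2 to the remainder.
  leading term x_2: no divisor's leading term divides it; move 27/44*x_2 to the remainder.
  remainder -5/11*x_2**2 + 27/44*x_2 ≠ 0; add g_3 = -5/11*x_2**2 + 27/44*x_2 to the basis.

The other S-polynomials (S(f_1,g_3), S(f_2,g_3)) all reduce to 0 modulo the current basis, so we have a Gröbner basis.
Inter-reduce: drop elements whose leading term is divisible by another's, tail-reduce, and make monic.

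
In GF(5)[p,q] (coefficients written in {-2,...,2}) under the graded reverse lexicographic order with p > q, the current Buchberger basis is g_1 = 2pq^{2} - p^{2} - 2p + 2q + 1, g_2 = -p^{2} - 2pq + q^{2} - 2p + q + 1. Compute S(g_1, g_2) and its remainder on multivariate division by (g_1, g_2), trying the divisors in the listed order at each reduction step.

lcm(LM(g_1), LM(g_2)) = p^{2}q^{2}.
S = (lcm/LT(g_1))·g_1 − (lcm/LT(g_2))·g_2 = -2pq^{3} + q^{4} + 2p^{3} - 2pq^{2} + q^{3} - p^{2} + pq + q^{2} - 2p.
Reduce S modulo (g_1, g_2) in that order:
  leading term pq^{3}: subtract (-q)·g_1 from -2pq^{3} + q^{4} + 2p^{3} - 2pq^{2} + q^{3} - p^{2} + pq + q^{2} - 2p → q^{4} + 2p^{3} - p^{2}q - 2pq^{2} + q^{3} - p^{2} - pq - 2q^{2} - 2p + q
  leading term q^{4}: no divisor's leading term divides it; move q^{4} to the remainder.
  leading term p^{3}: subtract (-2p)·g_2 from 2p^{3} - p^{2}q - 2pq^{2} + q^{3} - p^{2} - pq - 2q^{2} - 2p + q → q^{3} + pq - 2q^{2} + q
  leading term q^{3}: no divisor's leading term divides it; move q^{3} to the remainder.
  leading term pq: no divisor's leading term divides it; move pq to the remainder.
  leading term q^{2}: no divisor's leading term divides it; move -2q^{2} to the remainder.
  leading term q: no divisor's leading term divides it; move q to the remainder.
The remainder q^{4} + q^{3} + pq - 2q^{2} + q is nonzero, so it would be added as the next basis element.

S(g_1, g_2) = -2pq^{3} + q^{4} + 2p^{3} - 2pq^{2} + q^{3} - p^{2} + pq + q^{2} - 2p; remainder on division = q^{4} + q^{3} + pq - 2q^{2} + q.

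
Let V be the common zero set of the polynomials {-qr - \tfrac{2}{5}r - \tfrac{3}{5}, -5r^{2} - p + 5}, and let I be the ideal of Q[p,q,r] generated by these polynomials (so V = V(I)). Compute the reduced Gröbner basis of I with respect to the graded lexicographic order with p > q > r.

Buchberger's algorithm terminates because the ascending chain of leading-term ideals stabilizes.

f_1 = -qr - \tfrac{2}{5}r - \tfrac{3}{5}, LT = qr.
f_2 = -5r^{2} - p + 5, LT = r^{2}.

S(f_1,f_2): lcm = qr^{2}. S = -\tfrac{1}{5}pq + \tfrac{2}{5}r^{2} + q + \tfrac{3}{5}r.
  reduce S modulo (f_1, f_2):
  remainder -\tfrac{1}{5}pq - \tfrac{2}{25}p + q + \tfrac{3}{5}r + \tfrac{2}{5} ≠ 0; add g_3 = -\tfrac{1}{5}pq - \tfrac{2}{25}p + q + \tfrac{3}{5}r + \tfrac{2}{5} to the basis.

The other S-polynomials (S(f_1,g_3), S(f_2,g_3)) all reduce to 0 modulo the current basis, so we have a Gröbner basis.

G = {pq + \tfrac{2}{5}p - 5q - 3r - 2, qr + \tfrac{2}{5}r + \tfrac{3}{5}, r^{2} + \tfrac{1}{5}p - 1}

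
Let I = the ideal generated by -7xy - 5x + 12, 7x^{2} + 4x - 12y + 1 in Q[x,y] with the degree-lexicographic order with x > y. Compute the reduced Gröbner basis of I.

f_1 = -7xy - 5x + 12, LT = xy.
f_2 = 7x^{2} + 4x - 12y + 1, LT = x^{2}.

S(f_1,f_2): lcm = x^{2}y. S = \tfrac{5}{7}x^{2} - \tfrac{4}{7}xy + \tfrac{12}{7}y^{2} - \tfrac{12}{7}x - \tfrac{1}{7}y.
  leading term x^{2}: subtract (\tfrac{5}{49})·f_2 from \tfrac{5}{7}x^{2} - \tfrac{4}{7}xy + \tfrac{12}{7}y^{2} - \tfrac{12}{7}x - \tfrac{1}{7}y → -\tfrac{4}{7}xy + \tfrac{12}{7}y^{2} - \tfrac{104}{49}x + \tfrac{53}{49}y - \tfrac{5}{49}
  leading term xy: subtract (\tfrac{4}{49})·f_1 from -\tfrac{4}{7}xy + \tfrac{12}{7}y^{2} - \tfrac{104}{49}x + \tfrac{53}{49}y - \tfrac{5}{49} → \tfrac{12}{7}y^{2} - \tfrac{12}{7}x + \tfrac{53}{49}y - \tfrac{53}{49}
  leading term y^{2}: no divisor's leading term divides it; move \tfrac{12}{7}y^{2} to the remainder.
  leading term x: no divisor's leading term divides it; move -\tfrac{12}{7}x to the remainder.
  leading term y: no divisor's leading term divides it; move \tfrac{53}{49}y to the remainder.
  leading term 1: no divisor's leading term divides it; move -\tfrac{53}{49} to the remainder.
  remainder \tfrac{12}{7}y^{2} - \tfrac{12}{7}x + \tfrac{53}{49}y - \tfrac{53}{49} ≠ 0; add g_3 = \tfrac{12}{7}y^{2} - \tfrac{12}{7}x + \tfrac{53}{49}y - \tfrac{53}{49} to the basis.

The other S-polynomials (S(f_1,g_3), S(f_2,g_3)) all reduce to 0 modulo the current basis, so we have a Gröbner basis.

G = {x^{2} + \tfrac{4}{7}x - \tfrac{12}{7}y + \tfrac{1}{7}, xy + \tfrac{5}{7}x - \tfrac{12}{7}, y^{2} - x + \tfrac{53}{84}y - \tfrac{53}{84}}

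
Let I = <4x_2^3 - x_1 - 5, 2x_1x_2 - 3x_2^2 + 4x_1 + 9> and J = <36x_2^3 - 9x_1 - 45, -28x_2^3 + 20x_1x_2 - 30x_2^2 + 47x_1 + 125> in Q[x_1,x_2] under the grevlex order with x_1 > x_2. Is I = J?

Yes, the ideals are equal.

Equality of ideals is decidable: compute both reduced Gröbner bases (unique for the ordering) and check whether they agree.
Buchberger on the first generating set:
f_1 = 4x_2^3 - x_1 - 5, LT = x_2^3.
f_2 = 2x_1x_2 - 3x_2^2 + 4x_1 + 9, LT = x_1x_2.

S(f_1,f_2): lcm = x_1x_2^3. S = 3/2x_2^4 - 2x_1x_2^2 - 1/4x_1^2 - 9/2x_2^2 - 5/4x_1.
  leading term x_2^4: subtract (3/8x_2)·f_1 from 3/2x_2^4 - 2x_1x_2^2 - 1/4x_1^2 - 9/2x_2^2 - 5/4x_1 → -2x_1x_2^2 - 1/4x_1^2 + 3/8x_1x_2 - 9/2x_2^2 - 5/4x_1 + 15/8x_2
  leading term x_1x_2^2: subtract (-x_2)·f_2 from -2x_1x_2^2 - 1/4x_1^2 + 3/8x_1x_2 - 9/2x_2^2 - 5/4x_1 + 15/8x_2 → -3x_2^3 - 1/4x_1^2 + 35/8x_1x_2 - 9/2x_2^2 - 5/4x_1 + 87/8x_2
  leading term x_2^3: subtract (-3/4)·f_1 from -3x_2^3 - 1/4x_1^2 + 35/8x_1x_2 - 9/2x_2^2 - 5/4x_1 + 87/8x_2 → -1/4x_1^2 + 35/8x_1x_2 - 9/2x_2^2 - 2x_1 + 87/8x_2 - 15/4
  leading term x_1^2: no divisor's leading term divides it; move -1/4x_1^2 to the remainder.
  leading term x_1x_2: subtract (35/16)·f_2 from 35/8x_1x_2 - 9/2x_2^2 - 2x_1 + 87/8x_2 - 15/4 → 33/16x_2^2 - 43/4x_1 + 87/8x_2 - 375/16
  leading term x_2^2: no divisor's leading term divides it; move 33/16x_2^2 to the remainder.
  leading term x_1: no divisor's leading term divides it; move -43/4x_1 to the remainder.
  leading term x_2: no divisor's leading term divides it; move 87/8x_2 to the remainder.
  leading term 1: no divisor's leading term divides it; move -375/16 to the remainder.
  remainder -1/4x_1^2 + 33/16x_2^2 - 43/4x_1 + 87/8x_2 - 375/16 ≠ 0; add g_3 = -1/4x_1^2 + 33/16x_2^2 - 43/4x_1 + 87/8x_2 - 375/16 to the basis.

S(f_1,g_3): leading monomials are coprime, so the S-polynomial reduces to 0 (Buchberger's first criterion).
S(f_2,g_3): lcm = x_1^2x_2. S = -3/2x_1x_2^2 + 33/4x_2^3 + 2x_1^2 - 43x_1x_2 + 87/2x_2^2 + 9/2x_1 - 375/4x_2.
  leading term x_1x_2^2: subtract (-3/4x_2)·f_2 from -3/2x_1x_2^2 + 33/4x_2^3 + 2x_1^2 - 43x_1x_2 + 87/2x_2^2 + 9/2x_1 - 375/4x_2 → 6x_2^3 + 2x_1^2 - 40x_1x_2 + 87/2x_2^2 + 9/2x_1 - 87x_2
  leading term x_2^3: subtract (3/2)·f_1 from 6x_2^3 + 2x_1^2 - 40x_1x_2 + 87/2x_2^2 + 9/2x_1 - 87x_2 → 2x_1^2 - 40x_1x_2 + 87/2x_2^2 + 6x_1 - 87x_2 + 15/2
  leading term x_1^2: subtract (-8)·g_3 from 2x_1^2 - 40x_1x_2 + 87/2x_2^2 + 6x_1 - 87x_2 + 15/2 → -40x_1x_2 + 60x_2^2 - 80x_1 - 180
  leading term x_1x_2: subtract (-20)·f_2 from -40x_1x_2 + 60x_2^2 - 80x_1 - 180 → 0
  remainder 0.

Every S-polynomial of the final basis reduces to 0, so we have a Gröbner basis.
Inter-reduce: drop elements whose leading term is divisible by another's, tail-reduce, and make monic.
Reduced Gröbner basis: {x_2^3 - 1/4x_1 - 5/4, x_1^2 - 33/4x_2^2 + 43x_1 - 87/2x_2 + 375/4, x_1x_2 - 3/2x_2^2 + 2x_1 + 9/2}.

Buchberger on the second generating set:
h_1 = 36x_2^3 - 9x_1 - 45, LT = x_2^3.
h_2 = -28x_2^3 + 20x_1x_2 - 30x_2^2 + 47x_1 + 125, LT = x_2^3.

S(h_1,h_2): lcm = x_2^3. S = 5/7x_1x_2 - 15/14x_2^2 + 10/7x_1 + 45/14.
  leading term x_1x_2: no divisor's leading term divides it; move 5/7x_1x_2 to the remainder.
  leading term x_2^2: no divisor's leading term divides it; move -15/14x_2^2 to the remainder.
  leading term x_1: no divisor's leading term divides it; move 10/7x_1 to the remainder.
  leading term 1: no divisor's leading term divides it; move 45/14 to the remainder.
  remainder 5/7x_1x_2 - 15/14x_2^2 + 10/7x_1 + 45/14 ≠ 0; add k_3 = 5/7x_1x_2 - 15/14x_2^2 + 10/7x_1 + 45/14 to the basis.

S(h_1,k_3): lcm = x_1x_2^3. S = 3/2x_2^4 - 2x_1x_2^2 - 1/4x_1^2 - 9/2x_2^2 - 5/4x_1.
  leading term x_2^4: subtract (1/24x_2)·h_1 from 3/2x_2^4 - 2x_1x_2^2 - 1/4x_1^2 - 9/2x_2^2 - 5/4x_1 → -2x_1x_2^2 - 1/4x_1^2 + 3/8x_1x_2 - 9/2x_2^2 - 5/4x_1 + 15/8x_2
  leading term x_1x_2^2: subtract (-14/5x_2)·k_3 from -2x_1x_2^2 - 1/4x_1^2 + 3/8x_1x_2 - 9/2x_2^2 - 5/4x_1 + 15/8x_2 → -3x_2^3 - 1/4x_1^2 + 35/8x_1x_2 - 9/2x_2^2 - 5/4x_1 + 87/8x_2
  leading term x_2^3: subtract (-1/12)·h_1 from -3x_2^3 - 1/4x_1^2 + 35/8x_1x_2 - 9/2x_2^2 - 5/4x_1 + 87/8x_2 → -1/4x_1^2 + 35/8x_1x_2 - 9/2x_2^2 - 2x_1 + 87/8x_2 - 15/4
  leading term x_1^2: no divisor's leading term divides it; move -1/4x_1^2 to the remainder.
  leading term x_1x_2: subtract (49/8)·k_3 from 35/8x_1x_2 - 9/2x_2^2 - 2x_1 + 87/8x_2 - 15/4 → 33/16x_2^2 - 43/4x_1 + 87/8x_2 - 375/16
  leading term x_2^2: no divisor's leading term divides it; move 33/16x_2^2 to the remainder.
  leading term x_1: no divisor's leading term divides it; move -43/4x_1 to the remainder.
  leading term x_2: no divisor's leading term divides it; move 87/8x_2 to the remainder.
  leading term 1: no divisor's leading term divides it; move -375/16 to the remainder.
  remainder -1/4x_1^2 + 33/16x_2^2 - 43/4x_1 + 87/8x_2 - 375/16 ≠ 0; add k_4 = -1/4x_1^2 + 33/16x_2^2 - 43/4x_1 + 87/8x_2 - 375/16 to the basis.

S(h_2,k_3): lcm = x_1x_2^3. S = 3/2x_2^4 - 5/7x_1^2x_2 - 13/14x_1x_2^2 - 47/28x_1^2 - 9/2x_2^2 - 125/28x_1.
  leading term x_2^4: subtract (1/24x_2)·h_1 from 3/2x_2^4 - 5/7x_1^2x_2 - 13/14x_1x_2^2 - 47/28x_1^2 - 9/2x_2^2 - 125/28x_1 → -5/7x_1^2x_2 - 13/14x_1x_2^2 - 47/28x_1^2 + 3/8x_1x_2 - 9/2x_2^2 - 125/28x_1 + 15/8x_2
  leading term x_1^2x_2: subtract (-x_1)·k_3 from -5/7x_1^2x_2 - 13/14x_1x_2^2 - 47/28x_1^2 + 3/8x_1x_2 - 9/2x_2^2 - 125/28x_1 + 15/8x_2 → -2x_1x_2^2 - 1/4x_1^2 + 3/8x_1x_2 - 9/2x_2^2 - 5/4x_1 + 15/8x_2
  leading term x_1x_2^2: subtract (-14/5x_2)·k_3 from -2x_1x_2^2 - 1/4x_1^2 + 3/8x_1x_2 - 9/2x_2^2 - 5/4x_1 + 15/8x_2 → -3x_2^3 - 1/4x_1^2 + 35/8x_1x_2 - 9/2x_2^2 - 5/4x_1 + 87/8x_2
  leading term x_2^3: subtract (-1/12)·h_1 from -3x_2^3 - 1/4x_1^2 + 35/8x_1x_2 - 9/2x_2^2 - 5/4x_1 + 87/8x_2 → -1/4x_1^2 + 35/8x_1x_2 - 9/2x_2^2 - 2x_1 + 87/8x_2 - 15/4
  leading term x_1^2: subtract (1)·k_4 from -1/4x_1^2 + 35/8x_1x_2 - 9/2x_2^2 - 2x_1 + 87/8x_2 - 15/4 → 35/8x_1x_2 - 105/16x_2^2 + 35/4x_1 + 315/16
  leading term x_1x_2: subtract (49/8)·k_3 from 35/8x_1x_2 - 105/16x_2^2 + 35/4x_1 + 315/16 → 0
  remainder 0.

S(h_1,k_4): leading monomials are coprime, so the S-polynomial reduces to 0 (Buchberger's first criterion).
S(h_2,k_4): leading monomials are coprime, so the S-polynomial reduces to 0 (Buchberger's first criterion).
S(k_3,k_4): lcm = x_1^2x_2. S = -3/2x_1x_2^2 + 33/4x_2^3 + 2x_1^2 - 43x_1x_2 + 87/2x_2^2 + 9/2x_1 - 375/4x_2.
  leading term x_1x_2^2: subtract (-21/10x_2)·k_3 from -3/2x_1x_2^2 + 33/4x_2^3 + 2x_1^2 - 43x_1x_2 + 87/2x_2^2 + 9/2x_1 - 375/4x_2 → 6x_2^3 + 2x_1^2 - 40x_1x_2 + 87/2x_2^2 + 9/2x_1 - 87x_2
  leading term x_2^3: subtract (1/6)·h_1 from 6x_2^3 + 2x_1^2 - 40x_1x_2 + 87/2x_2^2 + 9/2x_1 - 87x_2 → 2x_1^2 - 40x_1x_2 + 87/2x_2^2 + 6x_1 - 87x_2 + 15/2
  leading term x_1^2: subtract (-8)·k_4 from 2x_1^2 - 40x_1x_2 + 87/2x_2^2 + 6x_1 - 87x_2 + 15/2 → -40x_1x_2 + 60x_2^2 - 80x_1 - 180
  leading term x_1x_2: subtract (-56)·k_3 from -40x_1x_2 + 60x_2^2 - 80x_1 - 180 → 0
  remainder 0.

Every S-polynomial of the final basis reduces to 0, so we have a Gröbner basis.
Inter-reduce: drop elements whose leading term is divisible by another's, tail-reduce, and make monic.
Reduced Gröbner basis: {x_2^3 - 1/4x_1 - 5/4, x_1^2 - 33/4x_2^2 + 43x_1 - 87/2x_2 + 375/4, x_1x_2 - 3/2x_2^2 + 2x_1 + 9/2}.

These coincide, so the ideals are equal.
The choice of monomial ordering does not affect the verdict — as long as both bases are computed under the same ordering, their equality decides ideal equality.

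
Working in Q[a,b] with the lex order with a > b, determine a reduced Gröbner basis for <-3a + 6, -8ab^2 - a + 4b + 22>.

G = {a - 2, b^2 - 1/4b - 5/4}

This is the nonlinear analogue of row-reducing a linear system.

f_1 = -3a + 6, LT = a.
f_2 = -8ab^2 - a + 4b + 22, LT = ab^2.

S(f_1,f_2): lcm = ab^2. S = -1/8a - 2b^2 + 1/2b + 11/4.
  leading term a: subtract (1/24)·f_1 from -1/8a - 2b^2 + 1/2b + 11/4 → -2b^2 + 1/2b + 5/2
  leading term b^2: no divisor's leading term divides it; move -2b^2 to the remainder.
  leading term b: no divisor's leading term divides it; move 1/2b to the remainder.
  leading term 1: no divisor's leading term divides it; move 5/2 to the remainder.
  remainder -2b^2 + 1/2b + 5/2 ≠ 0; add g_3 = -2b^2 + 1/2b + 5/2 to the basis.

S(f_1,g_3): leading monomials are coprime, so the S-polynomial reduces to 0 (Buchberger's first criterion).
S(f_2,g_3): lcm = ab^2. S = 1/4ab + 11/8a - 1/2b - 11/4.
  leading term ab: subtract (-1/12b)·f_1 from 1/4ab + 11/8a - 1/2b - 11/4 → 11/8a - 11/4
  leading term a: subtract (-11/24)·f_1 from 11/8a - 11/4 → 0
  remainder 0.

Every S-polynomial of the final basis reduces to 0, so we have a Gröbner basis.
Inter-reduce: drop elements whose leading term is divisible by another's, tail-reduce, and make monic.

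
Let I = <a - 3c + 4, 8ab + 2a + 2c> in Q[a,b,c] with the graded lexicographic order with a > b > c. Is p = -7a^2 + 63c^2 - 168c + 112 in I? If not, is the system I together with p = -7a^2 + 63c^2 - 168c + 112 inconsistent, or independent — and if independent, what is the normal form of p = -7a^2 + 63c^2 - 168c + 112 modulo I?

-7a^2 + 63c^2 - 168c + 112 lies in I (it reduces to 0).

First compute the reduced Gröbner basis of I by Buchberger's algorithm.
f_1 = a - 3c + 4, LT = a.
f_2 = 8ab + 2a + 2c, LT = ab.

S(f_1,f_2): lcm = ab. S = -3bc - 1/4a + 4b - 1/4c.
  leading term bc: no divisor's leading term divides it; move -3bc to the remainder.
  leading term a: subtract (-1/4)·f_1 from -1/4a + 4b - 1/4c → 4b - c + 1
  leading term b: no divisor's leading term divides it; move 4b to the remainder.
  leading term c: no divisor's leading term divides it; move -c to the remainder.
  leading term 1: no divisor's leading term divides it; move 1 to the remainder.
  remainder -3bc + 4b - c + 1 ≠ 0; add h_3 = -3bc + 4b - c + 1 to the basis.

S(f_1,h_3): leading monomials are coprime, so the S-polynomial reduces to 0 (Buchberger's first criterion).
S(f_2,h_3): lcm = abc. S = 4/3ab - 1/12ac + 1/4c^2 + 1/3a.
  leading term ab: subtract (4/3b)·f_1 from 4/3ab - 1/12ac + 1/4c^2 + 1/3a → -1/12ac + 4bc + 1/4c^2 + 1/3a - 16/3b
  leading term ac: subtract (-1/12c)·f_1 from -1/12ac + 4bc + 1/4c^2 + 1/3a - 16/3b → 4bc + 1/3a - 16/3b + 1/3c
  leading term bc: subtract (-4/3)·h_3 from 4bc + 1/3a - 16/3b + 1/3c → 1/3a - c + 4/3
  leading term a: subtract (1/3)·f_1 from 1/3a - c + 4/3 → 0
  remainder 0.

Every S-polynomial of the final basis reduces to 0, so we have a Gröbner basis.
Inter-reduce: drop elements whose leading term is divisible by another's, tail-reduce, and make monic.
Reduced Gröbner basis: {bc - 4/3b + 1/3c - 1/3, a - 3c + 4}.
Label its elements g_1 = bc - 4/3b + 1/3c - 1/3, g_2 = a - 3c + 4.

Reduce p = -7a^2 + 63c^2 - 168c + 112 modulo G:
  leading term a^2: subtract (-7a)·g_2 from -7a^2 + 63c^2 - 168c + 112 → -21ac + 63c^2 + 28a - 168c + 112
  leading term ac: subtract (-21c)·g_2 from -21ac + 63c^2 + 28a - 168c + 112 → 28a - 84c + 112
  leading term a: subtract (28)·g_2 from 28a - 84c + 112 → 0
  normal form = 0.
Since the normal form is 0, p ∈ I.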